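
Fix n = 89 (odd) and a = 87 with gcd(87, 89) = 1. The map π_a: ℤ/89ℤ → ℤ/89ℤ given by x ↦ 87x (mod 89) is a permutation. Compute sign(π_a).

Trace 45: π^k(45) = [45, 88, 2, 85, 8, 73, 32] for k=0..6.
Decompose π into cycles: lengths [22, 22, 22, 22, 1] (5 cycles, including the fixed point 0).
sign(π) = (−1)^{n − #cycles} = (−1)^{89−5} = (−1)^84 = +1.
Via Zolotarev, sign(π_{87}) = (87|89) = +1.

+1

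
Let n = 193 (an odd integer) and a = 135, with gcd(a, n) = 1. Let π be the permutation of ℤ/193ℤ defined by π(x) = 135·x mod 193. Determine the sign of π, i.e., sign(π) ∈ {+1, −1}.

-1

Trace 7: π^k(7) = [7, 173, 2, 77, 166, 22, 75] for k=0..6.
Cycle lengths of π_135 on ℤ/193ℤ: [192, 1]; 2 cycles in total.
With 2 cycles on 193 points, sign = (−1)^{193−2} = -1.
Via Zolotarev, sign(π_{135}) = (135|193) = -1.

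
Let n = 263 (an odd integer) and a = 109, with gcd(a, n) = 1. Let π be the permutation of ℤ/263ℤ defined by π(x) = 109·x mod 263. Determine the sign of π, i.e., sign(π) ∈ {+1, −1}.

Trace 105: π^k(105) = [105, 136, 96, 207, 208, 54, 100] for k=0..6.
Cycle type of π: 131×2 + 1; total 3 cycles.
3 cycles on 263: each ℓ→(−1)^(ℓ−1), product (−1)^260 = +1.
The Jacobi symbol (109|263) = +1 (Zolotarev) agrees.

+1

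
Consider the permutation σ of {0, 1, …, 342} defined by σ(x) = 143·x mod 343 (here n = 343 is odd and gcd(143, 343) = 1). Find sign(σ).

-1

Start at x=108: 108 → 9 → 258 → 193 → 159 → 99 → 94 → … (one orbit).
The orbit structure of x ↦ 143x mod 343: 4 orbits of sizes [294, 42, 6, 1].
4 cycles on 343: each ℓ→(−1)^(ℓ−1), product (−1)^339 = -1.
Check: (143/343) = -1 by Zolotarev.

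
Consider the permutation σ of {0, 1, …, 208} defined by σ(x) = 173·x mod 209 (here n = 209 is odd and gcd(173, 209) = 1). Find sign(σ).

Start at x=128: 128 → 199 → 151 → 207 → 72 → 125 → 98 → … (one orbit).
π_173 has 5 disjoint cycles with lengths [90, 90, 18, 10, 1] on {0,…,208}.
n − c = 209 − 5 = 204; sign = (−1)^204 = +1.
Via Zolotarev, sign(π_{173}) = (173|209) = +1.

+1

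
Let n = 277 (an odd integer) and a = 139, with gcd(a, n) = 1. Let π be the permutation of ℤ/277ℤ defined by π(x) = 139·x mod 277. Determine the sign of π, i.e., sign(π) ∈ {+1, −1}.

-1

Trace 218: π^k(218) = [218, 109, 193, 235, 256, 128, 64] for k=0..6.
π_139 has 4 disjoint cycles with lengths [92, 92, 92, 1] on {0,…,276}.
Σ(ℓ_i−1) = 277−4 = 273; sign = (−1)^273 = -1.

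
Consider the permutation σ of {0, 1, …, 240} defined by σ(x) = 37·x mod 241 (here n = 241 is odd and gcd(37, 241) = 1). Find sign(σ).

Trace 126: π^k(126) = [126, 83, 179, 116, 195, 226, 168] for k=0..6.
Cycle lengths of π_37 on ℤ/241ℤ: [240, 1]; 2 cycles in total.
sign(π) = (−1)^{n − #cycles} = (−1)^{241−2} = (−1)^239 = -1.
Via Zolotarev, sign(π_{37}) = (37|241) = -1.

-1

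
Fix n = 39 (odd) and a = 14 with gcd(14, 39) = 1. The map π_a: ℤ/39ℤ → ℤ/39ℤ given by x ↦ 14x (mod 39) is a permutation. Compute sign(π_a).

Trace 14: π^k(14) = [14, 1] for k=0..1.
Cycle lengths of π_14 on ℤ/39ℤ: [2, 2, 2, 2, 2, 2, 2, 2, 2, 2, 2, 2, 2, 1, 1, 1, 1, 1, 1, 1, 1, 1, 1, 1, 1, 1]; 26 cycles in total.
n − c = 39 − 26 = 13; sign = (−1)^13 = -1.
Zolotarev: (14|39) = -1, matching the cycle-count sign.

-1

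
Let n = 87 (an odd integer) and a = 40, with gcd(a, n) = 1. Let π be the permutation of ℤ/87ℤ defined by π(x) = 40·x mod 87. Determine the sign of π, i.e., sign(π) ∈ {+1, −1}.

-1

Orbit of 61 under x↦40x: [61, 4, 73, 49, 46, 13, 85]… (length divides ord_87(40)).
Decompose π into cycles: lengths [28, 28, 28, 1, 1, 1] (6 cycles, including the fixed point 0).
n − c = 87 − 6 = 81; sign = (−1)^81 = -1.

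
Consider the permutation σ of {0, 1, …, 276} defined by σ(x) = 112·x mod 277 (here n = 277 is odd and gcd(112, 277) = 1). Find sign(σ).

Start at x=190: 190 → 228 → 52 → 7 → 230 → 276 → 165 → … (one orbit).
The orbit structure of x ↦ 112x mod 277: 3 orbits of sizes [138, 138, 1].
sign(π) = (−1)^{n − #cycles} = (−1)^{277−3} = (−1)^274 = +1.
Via Zolotarev, sign(π_{112}) = (112|277) = +1.

+1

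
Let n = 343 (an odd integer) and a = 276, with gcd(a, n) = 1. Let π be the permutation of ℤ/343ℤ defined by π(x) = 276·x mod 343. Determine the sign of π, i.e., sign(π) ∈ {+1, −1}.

-1

Start at x=293: 293 → 263 → 215 → 1 → 276 → 30 → 48 → … (one orbit).
16 cycles of lengths [42, 42, 42, 42, 42, 42, 42, 6, 6, 6, 6, 6, 6, 6, 6, 1].
n − c = 343 − 16 = 327; sign = (−1)^327 = -1.
Check: (276/343) = -1 by Zolotarev.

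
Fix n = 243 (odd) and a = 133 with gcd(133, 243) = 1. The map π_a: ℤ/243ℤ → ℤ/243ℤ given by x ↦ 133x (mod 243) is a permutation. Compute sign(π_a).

+1

Orbit of 217 under x↦133x: [217, 187, 85, 127, 124, 211, 118]… (length divides ord_243(133)).
The orbit structure of x ↦ 133x mod 243: 11 orbits of sizes [81, 81, 27, 27, 9, 9, 3, 3, 1, 1, 1].
Σ(ℓ_i−1) = 243−11 = 232; sign = (−1)^232 = +1.
(133|243)_J = +1 (Zolotarev's lemma cross-check).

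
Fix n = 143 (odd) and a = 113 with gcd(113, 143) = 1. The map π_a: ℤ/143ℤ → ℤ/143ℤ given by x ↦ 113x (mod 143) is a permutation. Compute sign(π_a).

Trace 16: π^k(16) = [16, 92, 100, 3, 53, 126, 81] for k=0..6.
π_113 has 15 disjoint cycles with lengths [15, 15, 15, 15, 15, 15, 15, 15, 5, 5, 3, 3, 3, 3, 1] on {0,…,142}.
n − c = 143 − 15 = 128; sign = (−1)^128 = +1.
(113|143)_J = +1 (Zolotarev's lemma cross-check).

+1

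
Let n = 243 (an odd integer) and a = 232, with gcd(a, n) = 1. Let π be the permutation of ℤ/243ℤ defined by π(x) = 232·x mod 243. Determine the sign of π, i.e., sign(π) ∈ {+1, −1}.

Orbit of 43 under x↦232x: [43, 13, 100, 115, 193, 64, 25]… (length divides ord_243(232)).
11 cycles of lengths [81, 81, 27, 27, 9, 9, 3, 3, 1, 1, 1].
With 11 cycles on 243 points, sign = (−1)^{243−11} = +1.

+1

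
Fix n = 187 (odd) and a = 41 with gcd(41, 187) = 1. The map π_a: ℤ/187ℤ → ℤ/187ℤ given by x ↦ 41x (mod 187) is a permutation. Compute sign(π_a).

Trace 46: π^k(46) = [46, 16, 95, 155, 184, 64, 6] for k=0..6.
π_41 has 5 disjoint cycles with lengths [80, 80, 16, 10, 1] on {0,…,186}.
sign(π) = (−1)^{n − #cycles} = (−1)^{187−5} = (−1)^182 = +1.

+1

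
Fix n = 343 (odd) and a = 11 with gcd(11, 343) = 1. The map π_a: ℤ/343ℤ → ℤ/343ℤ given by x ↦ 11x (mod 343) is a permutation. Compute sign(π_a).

+1

Orbit of 282 under x↦11x: [282, 15, 165, 100, 71, 95, 16]… (length divides ord_343(11)).
Decompose π into cycles: lengths [147, 147, 21, 21, 3, 3, 1] (7 cycles, including the fixed point 0).
n − c = 343 − 7 = 336; sign = (−1)^336 = +1.
The Jacobi symbol (11|343) = +1 (Zolotarev) agrees.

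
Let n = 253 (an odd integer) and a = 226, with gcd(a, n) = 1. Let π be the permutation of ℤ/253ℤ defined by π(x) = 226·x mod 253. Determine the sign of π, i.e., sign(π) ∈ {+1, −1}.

Start at x=10: 10 → 236 → 206 → 4 → 145 → 133 → 204 → … (one orbit).
Cycle lengths of π_226 on ℤ/253ℤ: [110, 110, 22, 10, 1]; 5 cycles in total.
253 − 5 = 248 transpositions; sign(π) = (−1)^248 = +1.
(226|253)_J = +1 (Zolotarev's lemma cross-check).

+1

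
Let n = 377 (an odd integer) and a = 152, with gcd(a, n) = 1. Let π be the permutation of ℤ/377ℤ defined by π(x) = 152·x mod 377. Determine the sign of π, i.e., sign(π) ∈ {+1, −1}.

+1

Start at x=165: 165 → 198 → 313 → 74 → 315 → 1 → 152 → … (one orbit).
Cycle type of π: 21×16 + 7×4 + 3×4 + 1; total 25 cycles.
n − c = 377 − 25 = 352; sign = (−1)^352 = +1.
Check: (152/377) = +1 by Zolotarev.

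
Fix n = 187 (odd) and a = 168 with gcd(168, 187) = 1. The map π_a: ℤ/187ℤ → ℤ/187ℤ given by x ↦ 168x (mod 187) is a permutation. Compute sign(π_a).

+1

Trace 15: π^k(15) = [15, 89, 179, 152, 104, 81, 144] for k=0..6.
9 cycles of lengths [40, 40, 40, 40, 8, 8, 5, 5, 1].
187 − 9 = 178 transpositions; sign(π) = (−1)^178 = +1.
The Jacobi symbol (168|187) = +1 (Zolotarev) agrees.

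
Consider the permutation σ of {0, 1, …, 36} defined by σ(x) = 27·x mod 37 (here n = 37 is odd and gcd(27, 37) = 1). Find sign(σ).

Start at x=26: 26 → 36 → 10 → 11 → 1 → 27 → 26 (one orbit).
π_27 has 7 disjoint cycles with lengths [6, 6, 6, 6, 6, 6, 1] on {0,…,36}.
With 7 cycles on 37 points, sign = (−1)^{37−7} = +1.
Via Zolotarev, sign(π_{27}) = (27|37) = +1.

+1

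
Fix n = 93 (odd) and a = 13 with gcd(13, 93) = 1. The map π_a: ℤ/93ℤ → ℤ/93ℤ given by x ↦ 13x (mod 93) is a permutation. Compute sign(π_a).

Start at x=4: 4 → 52 → 25 → 46 → 40 → 55 → 64 → … (one orbit).
Decompose π into cycles: lengths [30, 30, 30, 1, 1, 1] (6 cycles, including the fixed point 0).
93 − 6 = 87 transpositions; sign(π) = (−1)^87 = -1.

-1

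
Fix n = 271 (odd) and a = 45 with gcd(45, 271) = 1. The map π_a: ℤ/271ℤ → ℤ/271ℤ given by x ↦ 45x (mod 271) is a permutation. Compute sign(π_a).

+1

Start at x=128: 128 → 69 → 124 → 160 → 154 → 155 → 200 → … (one orbit).
Decompose π into cycles: lengths [135, 135, 1] (3 cycles, including the fixed point 0).
n − c = 271 − 3 = 268; sign = (−1)^268 = +1.
Via Zolotarev, sign(π_{45}) = (45|271) = +1.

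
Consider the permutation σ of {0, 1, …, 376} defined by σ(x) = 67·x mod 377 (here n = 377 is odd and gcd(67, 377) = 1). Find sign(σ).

Start at x=335: 335 → 202 → 339 → 93 → 199 → 138 → 198 → … (one orbit).
The orbit structure of x ↦ 67x mod 377: 8 orbits of sizes [84, 84, 84, 84, 14, 14, 12, 1].
With 8 cycles on 377 points, sign = (−1)^{377−8} = -1.
(67|377)_J = -1 (Zolotarev's lemma cross-check).

-1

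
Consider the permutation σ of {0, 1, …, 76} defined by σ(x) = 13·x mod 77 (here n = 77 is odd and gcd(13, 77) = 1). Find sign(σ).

Trace 71: π^k(71) = [71, 76, 64, 62, 36, 6, 1] for k=0..6.
Cycle type of π: 10×7 + 2×3 + 1; total 11 cycles.
77 − 11 = 66 transpositions; sign(π) = (−1)^66 = +1.

+1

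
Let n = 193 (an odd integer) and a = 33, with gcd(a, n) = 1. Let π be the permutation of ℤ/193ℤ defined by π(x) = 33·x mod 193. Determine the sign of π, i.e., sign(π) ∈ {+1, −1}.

Orbit of 105 under x↦33x: [105, 184, 89, 42, 35, 190, 94]… (length divides ord_193(33)).
Cycle lengths of π_33 on ℤ/193ℤ: [64, 64, 64, 1]; 4 cycles in total.
n − c = 193 − 4 = 189; sign = (−1)^189 = -1.
(33|193)_J = -1 (Zolotarev's lemma cross-check).

-1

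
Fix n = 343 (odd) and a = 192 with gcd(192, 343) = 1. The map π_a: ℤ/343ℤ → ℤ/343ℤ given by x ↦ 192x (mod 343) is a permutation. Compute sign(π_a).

-1

Trace 246: π^k(246) = [246, 241, 310, 181, 109, 5, 274] for k=0..6.
Cycle lengths of π_192 on ℤ/343ℤ: [294, 42, 6, 1]; 4 cycles in total.
With 4 cycles on 343 points, sign = (−1)^{343−4} = -1.
(192|343)_J = -1 (Zolotarev's lemma cross-check).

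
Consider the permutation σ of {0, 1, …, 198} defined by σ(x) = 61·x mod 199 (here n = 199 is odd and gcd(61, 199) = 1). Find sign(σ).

Orbit of 125 under x↦61x: [125, 63, 62, 1, 61, 139, 121]… (length divides ord_199(61)).
Cycle lengths of π_61 on ℤ/199ℤ: [11, 11, 11, 11, 11, 11, 11, 11, 11, 11, 11, 11, 11, 11, 11, 11, 11, 11, 1]; 19 cycles in total.
19 cycles on 199: each ℓ→(−1)^(ℓ−1), product (−1)^180 = +1.

+1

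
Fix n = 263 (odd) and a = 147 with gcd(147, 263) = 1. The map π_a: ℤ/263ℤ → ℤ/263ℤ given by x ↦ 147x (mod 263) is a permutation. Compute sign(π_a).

Start at x=133: 133 → 89 → 196 → 145 → 12 → 186 → 253 → … (one orbit).
Cycle lengths of π_147 on ℤ/263ℤ: [131, 131, 1]; 3 cycles in total.
With 3 cycles on 263 points, sign = (−1)^{263−3} = +1.
The Jacobi symbol (147|263) = +1 (Zolotarev) agrees.

+1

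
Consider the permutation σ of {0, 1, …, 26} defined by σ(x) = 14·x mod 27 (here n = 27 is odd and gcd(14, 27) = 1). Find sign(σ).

-1

Trace 22: π^k(22) = [22, 11, 19, 23, 25, 26, 13] for k=0..6.
4 cycles of lengths [18, 6, 2, 1].
n − c = 27 − 4 = 23; sign = (−1)^23 = -1.
Zolotarev: (14|27) = -1, matching the cycle-count sign.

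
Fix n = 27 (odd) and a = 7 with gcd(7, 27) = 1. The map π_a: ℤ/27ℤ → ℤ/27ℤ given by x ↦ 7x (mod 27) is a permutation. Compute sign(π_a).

+1

Trace 16: π^k(16) = [16, 4, 1, 7, 22, 19, 25] for k=0..6.
Cycle type of π: 9×2 + 3×2 + 1×3; total 7 cycles.
Σ(ℓ_i−1) = 27−7 = 20; sign = (−1)^20 = +1.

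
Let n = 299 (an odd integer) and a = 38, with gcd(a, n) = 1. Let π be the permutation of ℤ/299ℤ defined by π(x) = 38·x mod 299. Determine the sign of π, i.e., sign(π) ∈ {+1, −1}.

Start at x=51: 51 → 144 → 90 → 131 → 194 → 196 → 272 → … (one orbit).
Cycle type of π: 22×13 + 2×6 + 1; total 20 cycles.
sign(π) = (−1)^{n − #cycles} = (−1)^{299−20} = (−1)^279 = -1.

-1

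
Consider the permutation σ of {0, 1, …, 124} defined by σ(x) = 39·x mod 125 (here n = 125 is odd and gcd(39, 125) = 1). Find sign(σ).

Orbit of 84 under x↦39x: [84, 26, 14, 46, 44, 91, 49]… (length divides ord_125(39)).
7 cycles of lengths [50, 50, 10, 10, 2, 2, 1].
n − c = 125 − 7 = 118; sign = (−1)^118 = +1.

+1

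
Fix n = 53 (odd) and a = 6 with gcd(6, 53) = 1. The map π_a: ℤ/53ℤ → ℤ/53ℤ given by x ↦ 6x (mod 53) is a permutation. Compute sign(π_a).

Trace 28: π^k(28) = [28, 9, 1, 6, 36, 4, 24] for k=0..6.
Cycle type of π: 26×2 + 1; total 3 cycles.
Σ(ℓ_i−1) = 53−3 = 50; sign = (−1)^50 = +1.
The Jacobi symbol (6|53) = +1 (Zolotarev) agrees.

+1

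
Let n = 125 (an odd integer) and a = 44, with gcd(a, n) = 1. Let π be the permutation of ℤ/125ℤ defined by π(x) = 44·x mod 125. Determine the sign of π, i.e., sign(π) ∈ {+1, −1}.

+1

Trace 89: π^k(89) = [89, 41, 54, 1, 44, 61, 59] for k=0..6.
Cycle type of π: 50×2 + 10×2 + 2×2 + 1; total 7 cycles.
n − c = 125 − 7 = 118; sign = (−1)^118 = +1.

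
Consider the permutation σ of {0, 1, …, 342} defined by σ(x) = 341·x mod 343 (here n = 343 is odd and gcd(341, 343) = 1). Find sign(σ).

Trace 86: π^k(86) = [86, 171, 1, 341, 4, 335, 16] for k=0..6.
Decompose π into cycles: lengths [294, 42, 6, 1] (4 cycles, including the fixed point 0).
n − c = 343 − 4 = 339; sign = (−1)^339 = -1.

-1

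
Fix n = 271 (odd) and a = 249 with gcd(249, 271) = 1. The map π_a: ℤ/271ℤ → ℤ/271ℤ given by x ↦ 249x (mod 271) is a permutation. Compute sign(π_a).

-1

Trace 267: π^k(267) = [267, 88, 232, 45, 94, 100, 239] for k=0..6.
Cycle type of π: 270 + 1; total 2 cycles.
271 − 2 = 269 transpositions; sign(π) = (−1)^269 = -1.
Zolotarev: (249|271) = -1, matching the cycle-count sign.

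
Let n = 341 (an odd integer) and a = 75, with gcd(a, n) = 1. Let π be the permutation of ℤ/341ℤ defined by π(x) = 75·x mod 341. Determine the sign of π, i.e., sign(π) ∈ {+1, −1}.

Trace 135: π^k(135) = [135, 236, 309, 328, 48, 190, 269] for k=0..6.
Cycle lengths of π_75 on ℤ/341ℤ: [30, 30, 30, 30, 30, 30, 30, 30, 30, 30, 30, 5, 5, 1]; 14 cycles in total.
With 14 cycles on 341 points, sign = (−1)^{341−14} = -1.
(75|341)_J = -1 (Zolotarev's lemma cross-check).

-1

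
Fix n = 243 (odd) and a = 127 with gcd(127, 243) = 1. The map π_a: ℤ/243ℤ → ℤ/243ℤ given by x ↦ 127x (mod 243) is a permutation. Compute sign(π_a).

Trace 217: π^k(217) = [217, 100, 64, 109, 235, 199, 1] for k=0..6.
The orbit structure of x ↦ 127x mod 243: 27 orbits of sizes [27, 27, 27, 27, 27, 27, 9, 9, 9, 9, 9, 9, 3, 3, 3, 3, 3, 3, 1, 1, 1, 1, 1, 1, 1, 1, 1].
sign(π) = (−1)^{n − #cycles} = (−1)^{243−27} = (−1)^216 = +1.

+1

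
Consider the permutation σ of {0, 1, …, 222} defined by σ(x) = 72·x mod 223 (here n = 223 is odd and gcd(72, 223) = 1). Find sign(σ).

+1

Orbit of 115 under x↦72x: [115, 29, 81, 34, 218, 86, 171]… (length divides ord_223(72)).
Cycle type of π: 111×2 + 1; total 3 cycles.
sign(π) = (−1)^{n − #cycles} = (−1)^{223−3} = (−1)^220 = +1.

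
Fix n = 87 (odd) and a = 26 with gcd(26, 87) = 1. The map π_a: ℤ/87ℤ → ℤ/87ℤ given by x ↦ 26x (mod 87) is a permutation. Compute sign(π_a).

Orbit of 67 under x↦26x: [67, 2, 52, 47, 4, 17, 7]… (length divides ord_87(26)).
Cycle type of π: 28×3 + 2 + 1; total 5 cycles.
sign(π) = (−1)^{n − #cycles} = (−1)^{87−5} = (−1)^82 = +1.
Zolotarev: (26|87) = +1, matching the cycle-count sign.

+1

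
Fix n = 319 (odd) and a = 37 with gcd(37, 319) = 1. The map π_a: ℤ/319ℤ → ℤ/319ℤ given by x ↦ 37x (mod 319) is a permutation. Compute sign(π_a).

-1

Start at x=223: 223 → 276 → 4 → 148 → 53 → 47 → 144 → … (one orbit).
The orbit structure of x ↦ 37x mod 319: 6 orbits of sizes [140, 140, 28, 5, 5, 1].
With 6 cycles on 319 points, sign = (−1)^{319−6} = -1.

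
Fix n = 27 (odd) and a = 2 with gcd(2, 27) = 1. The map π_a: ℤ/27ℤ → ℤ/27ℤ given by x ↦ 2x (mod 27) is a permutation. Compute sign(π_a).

-1

Start at x=2: 2 → 4 → 8 → 16 → 5 → 10 → 20 → … (one orbit).
Cycle type of π: 18 + 6 + 2 + 1; total 4 cycles.
n − c = 27 − 4 = 23; sign = (−1)^23 = -1.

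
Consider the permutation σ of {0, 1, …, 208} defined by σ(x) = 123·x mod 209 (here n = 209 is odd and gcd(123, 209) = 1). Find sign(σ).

-1

Trace 119: π^k(119) = [119, 7, 25, 149, 144, 156, 169] for k=0..6.
Cycle lengths of π_123 on ℤ/209ℤ: [90, 90, 10, 9, 9, 1]; 6 cycles in total.
6 cycles on 209: each ℓ→(−1)^(ℓ−1), product (−1)^203 = -1.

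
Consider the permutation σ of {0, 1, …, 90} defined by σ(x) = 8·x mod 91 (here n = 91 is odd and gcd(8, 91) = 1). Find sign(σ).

-1

Orbit of 8 under x↦8x: [8, 64, 57, 1]… (length divides ord_91(8)).
The orbit structure of x ↦ 8x mod 91: 28 orbits of sizes [4, 4, 4, 4, 4, 4, 4, 4, 4, 4, 4, 4, 4, 4, 4, 4, 4, 4, 4, 4, 4, 1, 1, 1, 1, 1, 1, 1].
91 − 28 = 63 transpositions; sign(π) = (−1)^63 = -1.
Check: (8/91) = -1 by Zolotarev.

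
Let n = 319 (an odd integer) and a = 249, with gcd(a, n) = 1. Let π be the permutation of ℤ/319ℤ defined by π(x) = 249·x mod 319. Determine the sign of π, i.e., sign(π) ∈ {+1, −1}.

+1

Start at x=262: 262 → 162 → 144 → 128 → 291 → 46 → 289 → … (one orbit).
Decompose π into cycles: lengths [20, 20, 20, 20, 20, 20, 20, 20, 20, 20, 20, 20, 20, 20, 10, 4, 4, 4, 4, 4, 4, 4, 1] (23 cycles, including the fixed point 0).
sign(π) = (−1)^{n − #cycles} = (−1)^{319−23} = (−1)^296 = +1.
Check: (249/319) = +1 by Zolotarev.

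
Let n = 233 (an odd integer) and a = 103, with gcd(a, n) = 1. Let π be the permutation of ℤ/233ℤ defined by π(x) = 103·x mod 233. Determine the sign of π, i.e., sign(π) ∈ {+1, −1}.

-1

Trace 117: π^k(117) = [117, 168, 62, 95, 232, 130, 109] for k=0..6.
Cycle lengths of π_103 on ℤ/233ℤ: [232, 1]; 2 cycles in total.
Σ(ℓ_i−1) = 233−2 = 231; sign = (−1)^231 = -1.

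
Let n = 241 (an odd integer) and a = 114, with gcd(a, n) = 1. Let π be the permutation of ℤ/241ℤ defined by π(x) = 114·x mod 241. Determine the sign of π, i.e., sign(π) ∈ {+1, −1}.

-1

Start at x=110: 110 → 8 → 189 → 97 → 213 → 182 → 22 → … (one orbit).
Decompose π into cycles: lengths [240, 1] (2 cycles, including the fixed point 0).
241 − 2 = 239 transpositions; sign(π) = (−1)^239 = -1.
Via Zolotarev, sign(π_{114}) = (114|241) = -1.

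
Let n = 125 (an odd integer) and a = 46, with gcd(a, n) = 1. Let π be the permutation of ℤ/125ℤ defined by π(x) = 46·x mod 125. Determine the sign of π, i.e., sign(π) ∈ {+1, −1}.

Start at x=1: 1 → 46 → 116 → 86 → 81 → 101 → 21 → … (one orbit).
π_46 has 13 disjoint cycles with lengths [25, 25, 25, 25, 5, 5, 5, 5, 1, 1, 1, 1, 1] on {0,…,124}.
n − c = 125 − 13 = 112; sign = (−1)^112 = +1.
Via Zolotarev, sign(π_{46}) = (46|125) = +1.

+1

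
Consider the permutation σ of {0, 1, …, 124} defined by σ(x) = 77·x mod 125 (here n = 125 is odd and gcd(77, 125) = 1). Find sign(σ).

-1

Orbit of 3 under x↦77x: [3, 106, 37, 99, 123, 96, 17]… (length divides ord_125(77)).
The orbit structure of x ↦ 77x mod 125: 4 orbits of sizes [100, 20, 4, 1].
With 4 cycles on 125 points, sign = (−1)^{125−4} = -1.
(77|125)_J = -1 (Zolotarev's lemma cross-check).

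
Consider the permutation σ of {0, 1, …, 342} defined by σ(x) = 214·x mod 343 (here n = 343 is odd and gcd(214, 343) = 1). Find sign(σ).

Orbit of 18 under x↦214x: [18, 79, 99, 263, 30, 246, 165]… (length divides ord_343(214)).
The orbit structure of x ↦ 214x mod 343: 31 orbits of sizes [21, 21, 21, 21, 21, 21, 21, 21, 21, 21, 21, 21, 21, 21, 3, 3, 3, 3, 3, 3, 3, 3, 3, 3, 3, 3, 3, 3, 3, 3, 1].
n − c = 343 − 31 = 312; sign = (−1)^312 = +1.
Via Zolotarev, sign(π_{214}) = (214|343) = +1.

+1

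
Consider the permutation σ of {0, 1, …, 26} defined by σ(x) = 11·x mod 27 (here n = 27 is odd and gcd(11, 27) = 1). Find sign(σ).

-1

Trace 10: π^k(10) = [10, 2, 22, 26, 16, 14, 19] for k=0..6.
Cycle lengths of π_11 on ℤ/27ℤ: [18, 6, 2, 1]; 4 cycles in total.
n − c = 27 − 4 = 23; sign = (−1)^23 = -1.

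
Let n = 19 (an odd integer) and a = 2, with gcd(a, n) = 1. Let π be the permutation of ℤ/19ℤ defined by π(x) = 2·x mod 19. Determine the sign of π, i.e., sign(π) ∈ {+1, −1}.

-1

Trace 2: π^k(2) = [2, 4, 8, 16, 13, 7, 14] for k=0..6.
Decompose π into cycles: lengths [18, 1] (2 cycles, including the fixed point 0).
2 cycles on 19: each ℓ→(−1)^(ℓ−1), product (−1)^17 = -1.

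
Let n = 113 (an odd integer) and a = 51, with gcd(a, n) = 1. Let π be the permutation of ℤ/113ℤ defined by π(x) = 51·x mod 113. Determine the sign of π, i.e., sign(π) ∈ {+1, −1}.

+1

Trace 57: π^k(57) = [57, 82, 1, 51, 2, 102, 4] for k=0..6.
3 cycles of lengths [56, 56, 1].
3 cycles on 113: each ℓ→(−1)^(ℓ−1), product (−1)^110 = +1.
(51|113)_J = +1 (Zolotarev's lemma cross-check).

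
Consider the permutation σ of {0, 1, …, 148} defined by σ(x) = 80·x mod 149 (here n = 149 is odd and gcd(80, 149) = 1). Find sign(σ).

Orbit of 39 under x↦80x: [39, 140, 25, 63, 123, 6, 33]… (length divides ord_149(80)).
Cycle type of π: 37×4 + 1; total 5 cycles.
149 − 5 = 144 transpositions; sign(π) = (−1)^144 = +1.
(80|149)_J = +1 (Zolotarev's lemma cross-check).

+1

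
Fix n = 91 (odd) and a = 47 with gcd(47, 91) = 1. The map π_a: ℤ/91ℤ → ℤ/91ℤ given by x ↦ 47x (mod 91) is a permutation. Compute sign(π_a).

+1

Trace 1: π^k(1) = [1, 47, 25, 83, 79, 73, 64] for k=0..6.
Decompose π into cycles: lengths [12, 12, 12, 12, 12, 12, 6, 4, 4, 4, 1] (11 cycles, including the fixed point 0).
11 cycles on 91: each ℓ→(−1)^(ℓ−1), product (−1)^80 = +1.
The Jacobi symbol (47|91) = +1 (Zolotarev) agrees.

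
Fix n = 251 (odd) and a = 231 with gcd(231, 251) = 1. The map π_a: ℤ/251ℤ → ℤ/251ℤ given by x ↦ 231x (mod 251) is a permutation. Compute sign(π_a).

Orbit of 113 under x↦231x: [113, 250, 20, 102, 219, 138, 1]… (length divides ord_251(231)).
π_231 has 26 disjoint cycles with lengths [10, 10, 10, 10, 10, 10, 10, 10, 10, 10, 10, 10, 10, 10, 10, 10, 10, 10, 10, 10, 10, 10, 10, 10, 10, 1] on {0,…,250}.
Σ(ℓ_i−1) = 251−26 = 225; sign = (−1)^225 = -1.
Via Zolotarev, sign(π_{231}) = (231|251) = -1.

-1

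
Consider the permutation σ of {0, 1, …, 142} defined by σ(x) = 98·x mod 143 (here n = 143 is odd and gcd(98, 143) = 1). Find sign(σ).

Orbit of 32 under x↦98x: [32, 133, 21, 56, 54, 1, 98]… (length divides ord_143(98)).
π_98 has 17 disjoint cycles with lengths [12, 12, 12, 12, 12, 12, 12, 12, 12, 12, 12, 2, 2, 2, 2, 2, 1] on {0,…,142}.
With 17 cycles on 143 points, sign = (−1)^{143−17} = +1.
Check: (98/143) = +1 by Zolotarev.

+1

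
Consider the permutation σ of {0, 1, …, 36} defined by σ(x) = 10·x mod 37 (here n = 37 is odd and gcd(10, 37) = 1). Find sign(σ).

+1

Orbit of 10 under x↦10x: [10, 26, 1]… (length divides ord_37(10)).
Cycle type of π: 3×12 + 1; total 13 cycles.
13 cycles on 37: each ℓ→(−1)^(ℓ−1), product (−1)^24 = +1.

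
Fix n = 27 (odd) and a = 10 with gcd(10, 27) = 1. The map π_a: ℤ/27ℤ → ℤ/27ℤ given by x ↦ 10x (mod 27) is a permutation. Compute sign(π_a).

+1

Trace 10: π^k(10) = [10, 19, 1] for k=0..2.
Decompose π into cycles: lengths [3, 3, 3, 3, 3, 3, 1, 1, 1, 1, 1, 1, 1, 1, 1] (15 cycles, including the fixed point 0).
27 − 15 = 12 transpositions; sign(π) = (−1)^12 = +1.
Check: (10/27) = +1 by Zolotarev.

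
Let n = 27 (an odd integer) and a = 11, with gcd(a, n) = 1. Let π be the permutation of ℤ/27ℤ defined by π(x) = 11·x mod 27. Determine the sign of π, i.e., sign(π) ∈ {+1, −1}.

-1

Start at x=7: 7 → 23 → 10 → 2 → 22 → 26 → 16 → … (one orbit).
Decompose π into cycles: lengths [18, 6, 2, 1] (4 cycles, including the fixed point 0).
27 − 4 = 23 transpositions; sign(π) = (−1)^23 = -1.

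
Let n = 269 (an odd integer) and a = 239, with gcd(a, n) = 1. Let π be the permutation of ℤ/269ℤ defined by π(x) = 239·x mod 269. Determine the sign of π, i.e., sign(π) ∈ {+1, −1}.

+1

Orbit of 80 under x↦239x: [80, 21, 177, 70, 52, 54, 263]… (length divides ord_269(239)).
π_239 has 5 disjoint cycles with lengths [67, 67, 67, 67, 1] on {0,…,268}.
269 − 5 = 264 transpositions; sign(π) = (−1)^264 = +1.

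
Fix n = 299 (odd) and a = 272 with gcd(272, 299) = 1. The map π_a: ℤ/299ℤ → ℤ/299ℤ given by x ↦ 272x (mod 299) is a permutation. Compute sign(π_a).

-1

Trace 196: π^k(196) = [196, 90, 261, 129, 105, 155, 1] for k=0..6.
Decompose π into cycles: lengths [22, 22, 22, 22, 22, 22, 22, 22, 22, 22, 22, 22, 22, 2, 2, 2, 2, 2, 2, 1] (20 cycles, including the fixed point 0).
n − c = 299 − 20 = 279; sign = (−1)^279 = -1.
Zolotarev: (272|299) = -1, matching the cycle-count sign.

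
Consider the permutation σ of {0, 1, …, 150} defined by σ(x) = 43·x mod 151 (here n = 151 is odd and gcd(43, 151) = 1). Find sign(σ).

Trace 86: π^k(86) = [86, 74, 11, 20, 105, 136, 110] for k=0..6.
Decompose π into cycles: lengths [75, 75, 1] (3 cycles, including the fixed point 0).
3 cycles on 151: each ℓ→(−1)^(ℓ−1), product (−1)^148 = +1.
(43|151)_J = +1 (Zolotarev's lemma cross-check).

+1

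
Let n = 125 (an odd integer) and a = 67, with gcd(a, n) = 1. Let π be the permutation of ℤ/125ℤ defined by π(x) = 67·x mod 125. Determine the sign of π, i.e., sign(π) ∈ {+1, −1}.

Start at x=88: 88 → 21 → 32 → 19 → 23 → 41 → 122 → … (one orbit).
Cycle lengths of π_67 on ℤ/125ℤ: [100, 20, 4, 1]; 4 cycles in total.
n − c = 125 − 4 = 121; sign = (−1)^121 = -1.
Check: (67/125) = -1 by Zolotarev.

-1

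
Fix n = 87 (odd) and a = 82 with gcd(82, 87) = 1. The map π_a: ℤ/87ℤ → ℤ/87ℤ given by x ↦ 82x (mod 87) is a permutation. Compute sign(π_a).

+1

Start at x=52: 52 → 1 → 82 → 25 → 49 → 16 → 7 → 52 (one orbit).
Cycle type of π: 7×12 + 1×3; total 15 cycles.
n − c = 87 − 15 = 72; sign = (−1)^72 = +1.
Zolotarev: (82|87) = +1, matching the cycle-count sign.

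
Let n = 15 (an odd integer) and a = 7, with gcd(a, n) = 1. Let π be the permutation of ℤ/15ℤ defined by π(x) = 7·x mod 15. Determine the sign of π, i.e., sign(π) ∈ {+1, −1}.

-1

Orbit of 4 under x↦7x: [4, 13, 1, 7]… (length divides ord_15(7)).
Decompose π into cycles: lengths [4, 4, 4, 1, 1, 1] (6 cycles, including the fixed point 0).
With 6 cycles on 15 points, sign = (−1)^{15−6} = -1.
Zolotarev: (7|15) = -1, matching the cycle-count sign.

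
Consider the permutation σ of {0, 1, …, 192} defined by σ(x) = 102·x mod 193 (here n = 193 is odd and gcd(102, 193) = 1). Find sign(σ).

-1

Orbit of 81 under x↦102x: [81, 156, 86, 87, 189, 171, 72]… (length divides ord_193(102)).
Decompose π into cycles: lengths [192, 1] (2 cycles, including the fixed point 0).
With 2 cycles on 193 points, sign = (−1)^{193−2} = -1.
(102|193)_J = -1 (Zolotarev's lemma cross-check).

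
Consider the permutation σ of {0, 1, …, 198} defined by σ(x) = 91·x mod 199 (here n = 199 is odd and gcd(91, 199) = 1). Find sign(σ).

+1

Trace 172: π^k(172) = [172, 130, 89, 139, 112, 43, 132] for k=0..6.
3 cycles of lengths [99, 99, 1].
With 3 cycles on 199 points, sign = (−1)^{199−3} = +1.
Via Zolotarev, sign(π_{91}) = (91|199) = +1.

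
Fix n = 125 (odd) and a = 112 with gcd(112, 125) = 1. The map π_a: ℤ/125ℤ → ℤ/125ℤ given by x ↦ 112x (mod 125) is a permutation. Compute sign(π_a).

-1

Start at x=41: 41 → 92 → 54 → 48 → 1 → 112 → 44 → … (one orbit).
π_112 has 4 disjoint cycles with lengths [100, 20, 4, 1] on {0,…,124}.
With 4 cycles on 125 points, sign = (−1)^{125−4} = -1.
The Jacobi symbol (112|125) = -1 (Zolotarev) agrees.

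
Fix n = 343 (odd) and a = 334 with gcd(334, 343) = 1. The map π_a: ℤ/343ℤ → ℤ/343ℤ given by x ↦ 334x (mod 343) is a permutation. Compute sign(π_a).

-1

Orbit of 71 under x↦334x: [71, 47, 263, 34, 37, 10, 253]… (length divides ord_343(334)).
4 cycles of lengths [294, 42, 6, 1].
With 4 cycles on 343 points, sign = (−1)^{343−4} = -1.
The Jacobi symbol (334|343) = -1 (Zolotarev) agrees.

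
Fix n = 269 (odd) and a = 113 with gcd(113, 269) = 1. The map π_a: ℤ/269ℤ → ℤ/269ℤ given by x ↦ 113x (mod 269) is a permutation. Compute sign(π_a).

Trace 244: π^k(244) = [244, 134, 78, 206, 144, 132, 121] for k=0..6.
Cycle lengths of π_113 on ℤ/269ℤ: [268, 1]; 2 cycles in total.
2 cycles on 269: each ℓ→(−1)^(ℓ−1), product (−1)^267 = -1.
Zolotarev: (113|269) = -1, matching the cycle-count sign.

-1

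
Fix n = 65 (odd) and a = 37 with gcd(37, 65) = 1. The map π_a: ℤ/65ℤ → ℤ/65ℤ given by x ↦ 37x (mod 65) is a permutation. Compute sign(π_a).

+1

Start at x=49: 49 → 58 → 1 → 37 → 4 → 18 → 16 → … (one orbit).
π_37 has 7 disjoint cycles with lengths [12, 12, 12, 12, 12, 4, 1] on {0,…,64}.
With 7 cycles on 65 points, sign = (−1)^{65−7} = +1.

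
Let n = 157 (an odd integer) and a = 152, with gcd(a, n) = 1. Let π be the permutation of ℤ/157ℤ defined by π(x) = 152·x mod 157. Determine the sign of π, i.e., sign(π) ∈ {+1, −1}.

-1

Orbit of 79 under x↦152x: [79, 76, 91, 16, 77, 86, 41]… (length divides ord_157(152)).
π_152 has 2 disjoint cycles with lengths [156, 1] on {0,…,156}.
Σ(ℓ_i−1) = 157−2 = 155; sign = (−1)^155 = -1.
The Jacobi symbol (152|157) = -1 (Zolotarev) agrees.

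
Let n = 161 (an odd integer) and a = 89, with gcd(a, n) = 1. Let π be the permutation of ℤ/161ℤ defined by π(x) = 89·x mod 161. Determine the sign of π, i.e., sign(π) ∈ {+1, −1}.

+1

Trace 80: π^k(80) = [80, 36, 145, 25, 132, 156, 38] for k=0..6.
Decompose π into cycles: lengths [66, 66, 22, 6, 1] (5 cycles, including the fixed point 0).
161 − 5 = 156 transpositions; sign(π) = (−1)^156 = +1.
The Jacobi symbol (89|161) = +1 (Zolotarev) agrees.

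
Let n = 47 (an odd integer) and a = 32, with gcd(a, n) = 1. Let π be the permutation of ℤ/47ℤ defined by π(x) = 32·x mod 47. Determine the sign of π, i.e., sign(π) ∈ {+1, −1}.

+1

Start at x=16: 16 → 42 → 28 → 3 → 2 → 17 → 27 → … (one orbit).
π_32 has 3 disjoint cycles with lengths [23, 23, 1] on {0,…,46}.
3 cycles on 47: each ℓ→(−1)^(ℓ−1), product (−1)^44 = +1.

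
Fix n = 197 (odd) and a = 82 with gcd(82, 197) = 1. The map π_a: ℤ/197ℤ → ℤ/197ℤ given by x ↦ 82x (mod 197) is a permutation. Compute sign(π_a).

Trace 73: π^k(73) = [73, 76, 125, 6, 98, 156, 184] for k=0..6.
Decompose π into cycles: lengths [196, 1] (2 cycles, including the fixed point 0).
2 cycles on 197: each ℓ→(−1)^(ℓ−1), product (−1)^195 = -1.
The Jacobi symbol (82|197) = -1 (Zolotarev) agrees.

-1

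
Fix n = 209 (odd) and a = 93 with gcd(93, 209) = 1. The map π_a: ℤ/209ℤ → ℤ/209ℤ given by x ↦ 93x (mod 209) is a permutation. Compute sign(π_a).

Trace 81: π^k(81) = [81, 9, 1, 93, 80, 125, 130] for k=0..6.
Cycle type of π: 45×4 + 9×2 + 5×2 + 1; total 9 cycles.
With 9 cycles on 209 points, sign = (−1)^{209−9} = +1.
(93|209)_J = +1 (Zolotarev's lemma cross-check).

+1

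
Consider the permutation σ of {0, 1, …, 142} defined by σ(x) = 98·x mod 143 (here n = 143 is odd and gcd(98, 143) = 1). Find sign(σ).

Start at x=76: 76 → 12 → 32 → 133 → 21 → 56 → 54 → … (one orbit).
Decompose π into cycles: lengths [12, 12, 12, 12, 12, 12, 12, 12, 12, 12, 12, 2, 2, 2, 2, 2, 1] (17 cycles, including the fixed point 0).
With 17 cycles on 143 points, sign = (−1)^{143−17} = +1.
The Jacobi symbol (98|143) = +1 (Zolotarev) agrees.

+1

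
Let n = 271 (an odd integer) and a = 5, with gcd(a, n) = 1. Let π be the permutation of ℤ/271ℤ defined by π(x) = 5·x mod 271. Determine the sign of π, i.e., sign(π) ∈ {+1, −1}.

Trace 169: π^k(169) = [169, 32, 160, 258, 206, 217, 1] for k=0..6.
Decompose π into cycles: lengths [27, 27, 27, 27, 27, 27, 27, 27, 27, 27, 1] (11 cycles, including the fixed point 0).
sign(π) = (−1)^{n − #cycles} = (−1)^{271−11} = (−1)^260 = +1.
(5|271)_J = +1 (Zolotarev's lemma cross-check).

+1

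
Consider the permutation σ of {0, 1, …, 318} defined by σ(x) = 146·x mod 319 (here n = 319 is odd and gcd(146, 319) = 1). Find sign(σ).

Trace 59: π^k(59) = [59, 1, 146, 262, 291] for k=0..4.
π_146 has 87 disjoint cycles with lengths [5, 5, 5, 5, 5, 5, 5, 5, 5, 5, 5, 5, 5, 5, 5, 5, 5, 5, 5, 5, 5, 5, 5, 5, 5, 5, 5, 5, 5, 5, 5, 5, 5, 5, 5, 5, 5, 5, 5, 5, 5, 5, 5, 5, 5, 5, 5, 5, 5, 5, 5, 5, 5, 5, 5, 5, 5, 5, 1, 1, 1, 1, 1, 1, 1, 1, 1, 1, 1, 1, 1, 1, 1, 1, 1, 1, 1, 1, 1, 1, 1, 1, 1, 1, 1, 1, 1] on {0,…,318}.
With 87 cycles on 319 points, sign = (−1)^{319−87} = +1.

+1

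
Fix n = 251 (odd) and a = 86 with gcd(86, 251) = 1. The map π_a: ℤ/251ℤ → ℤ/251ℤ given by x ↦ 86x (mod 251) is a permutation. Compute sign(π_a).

Orbit of 125 under x↦86x: [125, 208, 67, 240, 58, 219, 9]… (length divides ord_251(86)).
The orbit structure of x ↦ 86x mod 251: 3 orbits of sizes [125, 125, 1].
Σ(ℓ_i−1) = 251−3 = 248; sign = (−1)^248 = +1.
Via Zolotarev, sign(π_{86}) = (86|251) = +1.

+1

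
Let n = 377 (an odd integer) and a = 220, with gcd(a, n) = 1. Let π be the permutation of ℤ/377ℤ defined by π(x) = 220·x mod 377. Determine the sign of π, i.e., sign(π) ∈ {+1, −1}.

Orbit of 1 under x↦220x: [1, 220, 144, 12]… (length divides ord_377(220)).
π_220 has 98 disjoint cycles with lengths [4, 4, 4, 4, 4, 4, 4, 4, 4, 4, 4, 4, 4, 4, 4, 4, 4, 4, 4, 4, 4, 4, 4, 4, 4, 4, 4, 4, 4, 4, 4, 4, 4, 4, 4, 4, 4, 4, 4, 4, 4, 4, 4, 4, 4, 4, 4, 4, 4, 4, 4, 4, 4, 4, 4, 4, 4, 4, 4, 4, 4, 4, 4, 4, 4, 4, 4, 4, 4, 4, 4, 4, 4, 4, 4, 4, 4, 4, 4, 4, 4, 4, 4, 4, 4, 4, 4, 4, 4, 4, 4, 2, 2, 2, 2, 2, 2, 1] on {0,…,376}.
n − c = 377 − 98 = 279; sign = (−1)^279 = -1.
Check: (220/377) = -1 by Zolotarev.

-1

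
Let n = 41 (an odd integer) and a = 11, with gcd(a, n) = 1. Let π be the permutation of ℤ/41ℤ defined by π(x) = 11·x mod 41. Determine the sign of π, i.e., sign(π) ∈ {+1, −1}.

-1

Orbit of 30 under x↦11x: [30, 2, 22, 37, 38, 8, 6]… (length divides ord_41(11)).
Decompose π into cycles: lengths [40, 1] (2 cycles, including the fixed point 0).
With 2 cycles on 41 points, sign = (−1)^{41−2} = -1.
Via Zolotarev, sign(π_{11}) = (11|41) = -1.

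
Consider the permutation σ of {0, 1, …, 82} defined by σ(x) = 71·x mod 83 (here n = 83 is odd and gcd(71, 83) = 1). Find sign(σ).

-1

Start at x=68: 68 → 14 → 81 → 24 → 44 → 53 → 28 → … (one orbit).
π_71 has 2 disjoint cycles with lengths [82, 1] on {0,…,82}.
n − c = 83 − 2 = 81; sign = (−1)^81 = -1.
Via Zolotarev, sign(π_{71}) = (71|83) = -1.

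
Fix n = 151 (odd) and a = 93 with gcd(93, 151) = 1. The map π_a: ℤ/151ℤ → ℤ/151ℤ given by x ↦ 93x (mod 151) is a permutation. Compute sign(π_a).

Start at x=29: 29 → 130 → 10 → 24 → 118 → 102 → 124 → … (one orbit).
2 cycles of lengths [150, 1].
151 − 2 = 149 transpositions; sign(π) = (−1)^149 = -1.
Via Zolotarev, sign(π_{93}) = (93|151) = -1.

-1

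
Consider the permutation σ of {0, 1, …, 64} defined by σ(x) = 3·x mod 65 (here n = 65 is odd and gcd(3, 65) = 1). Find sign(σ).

Trace 48: π^k(48) = [48, 14, 42, 61, 53, 29, 22] for k=0..6.
Decompose π into cycles: lengths [12, 12, 12, 12, 4, 3, 3, 3, 3, 1] (10 cycles, including the fixed point 0).
65 − 10 = 55 transpositions; sign(π) = (−1)^55 = -1.

-1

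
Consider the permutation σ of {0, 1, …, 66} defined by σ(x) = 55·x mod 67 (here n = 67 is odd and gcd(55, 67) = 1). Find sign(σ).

Orbit of 62 under x↦55x: [62, 60, 17, 64, 36, 37, 25]… (length divides ord_67(55)).
π_55 has 3 disjoint cycles with lengths [33, 33, 1] on {0,…,66}.
n − c = 67 − 3 = 64; sign = (−1)^64 = +1.
Via Zolotarev, sign(π_{55}) = (55|67) = +1.

+1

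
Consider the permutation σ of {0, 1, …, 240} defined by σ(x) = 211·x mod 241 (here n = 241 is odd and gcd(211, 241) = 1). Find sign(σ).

+1

Start at x=8: 8 → 1 → 211 → 177 → 233 → 240 → 30 → … (one orbit).
π_211 has 31 disjoint cycles with lengths [8, 8, 8, 8, 8, 8, 8, 8, 8, 8, 8, 8, 8, 8, 8, 8, 8, 8, 8, 8, 8, 8, 8, 8, 8, 8, 8, 8, 8, 8, 1] on {0,…,240}.
241 − 31 = 210 transpositions; sign(π) = (−1)^210 = +1.
Zolotarev: (211|241) = +1, matching the cycle-count sign.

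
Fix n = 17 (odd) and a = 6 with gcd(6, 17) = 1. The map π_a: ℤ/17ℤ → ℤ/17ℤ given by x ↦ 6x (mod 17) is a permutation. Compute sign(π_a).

-1

Start at x=9: 9 → 3 → 1 → 6 → 2 → 12 → 4 → … (one orbit).
2 cycles of lengths [16, 1].
Σ(ℓ_i−1) = 17−2 = 15; sign = (−1)^15 = -1.
Zolotarev: (6|17) = -1, matching the cycle-count sign.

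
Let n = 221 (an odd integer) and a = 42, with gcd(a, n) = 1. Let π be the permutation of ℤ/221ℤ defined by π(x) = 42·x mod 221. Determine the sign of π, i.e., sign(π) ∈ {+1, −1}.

+1

Start at x=53: 53 → 16 → 9 → 157 → 185 → 35 → 144 → … (one orbit).
Decompose π into cycles: lengths [24, 24, 24, 24, 24, 24, 24, 24, 8, 8, 3, 3, 3, 3, 1] (15 cycles, including the fixed point 0).
Σ(ℓ_i−1) = 221−15 = 206; sign = (−1)^206 = +1.
(42|221)_J = +1 (Zolotarev's lemma cross-check).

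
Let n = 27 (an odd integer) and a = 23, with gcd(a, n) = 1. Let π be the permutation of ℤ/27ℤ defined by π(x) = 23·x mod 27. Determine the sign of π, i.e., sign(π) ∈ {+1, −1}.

-1

Start at x=23: 23 → 16 → 17 → 13 → 2 → 19 → 5 → … (one orbit).
Decompose π into cycles: lengths [18, 6, 2, 1] (4 cycles, including the fixed point 0).
Σ(ℓ_i−1) = 27−4 = 23; sign = (−1)^23 = -1.
Zolotarev: (23|27) = -1, matching the cycle-count sign.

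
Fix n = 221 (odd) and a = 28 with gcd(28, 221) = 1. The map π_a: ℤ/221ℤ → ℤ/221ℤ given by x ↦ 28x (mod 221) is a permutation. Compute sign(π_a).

+1

Start at x=45: 45 → 155 → 141 → 191 → 44 → 127 → 20 → … (one orbit).
The orbit structure of x ↦ 28x mod 221: 7 orbits of sizes [48, 48, 48, 48, 16, 12, 1].
n − c = 221 − 7 = 214; sign = (−1)^214 = +1.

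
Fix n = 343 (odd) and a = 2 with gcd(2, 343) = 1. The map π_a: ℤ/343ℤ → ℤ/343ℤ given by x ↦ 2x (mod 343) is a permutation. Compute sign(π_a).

Orbit of 92 under x↦2x: [92, 184, 25, 50, 100, 200, 57]… (length divides ord_343(2)).
Cycle lengths of π_2 on ℤ/343ℤ: [147, 147, 21, 21, 3, 3, 1]; 7 cycles in total.
Σ(ℓ_i−1) = 343−7 = 336; sign = (−1)^336 = +1.

+1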